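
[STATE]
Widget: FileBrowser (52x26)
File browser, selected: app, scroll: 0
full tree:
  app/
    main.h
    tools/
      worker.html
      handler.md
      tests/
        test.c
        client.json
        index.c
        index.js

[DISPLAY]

> [-] app/                                          
    main.h                                          
    [+] tools/                                      
                                                    
                                                    
                                                    
                                                    
                                                    
                                                    
                                                    
                                                    
                                                    
                                                    
                                                    
                                                    
                                                    
                                                    
                                                    
                                                    
                                                    
                                                    
                                                    
                                                    
                                                    
                                                    
                                                    


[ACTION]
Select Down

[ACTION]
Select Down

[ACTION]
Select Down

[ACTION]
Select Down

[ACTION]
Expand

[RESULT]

  [-] app/                                          
    main.h                                          
  > [-] tools/                                      
      worker.html                                   
      handler.md                                    
      [+] tests/                                    
                                                    
                                                    
                                                    
                                                    
                                                    
                                                    
                                                    
                                                    
                                                    
                                                    
                                                    
                                                    
                                                    
                                                    
                                                    
                                                    
                                                    
                                                    
                                                    
                                                    


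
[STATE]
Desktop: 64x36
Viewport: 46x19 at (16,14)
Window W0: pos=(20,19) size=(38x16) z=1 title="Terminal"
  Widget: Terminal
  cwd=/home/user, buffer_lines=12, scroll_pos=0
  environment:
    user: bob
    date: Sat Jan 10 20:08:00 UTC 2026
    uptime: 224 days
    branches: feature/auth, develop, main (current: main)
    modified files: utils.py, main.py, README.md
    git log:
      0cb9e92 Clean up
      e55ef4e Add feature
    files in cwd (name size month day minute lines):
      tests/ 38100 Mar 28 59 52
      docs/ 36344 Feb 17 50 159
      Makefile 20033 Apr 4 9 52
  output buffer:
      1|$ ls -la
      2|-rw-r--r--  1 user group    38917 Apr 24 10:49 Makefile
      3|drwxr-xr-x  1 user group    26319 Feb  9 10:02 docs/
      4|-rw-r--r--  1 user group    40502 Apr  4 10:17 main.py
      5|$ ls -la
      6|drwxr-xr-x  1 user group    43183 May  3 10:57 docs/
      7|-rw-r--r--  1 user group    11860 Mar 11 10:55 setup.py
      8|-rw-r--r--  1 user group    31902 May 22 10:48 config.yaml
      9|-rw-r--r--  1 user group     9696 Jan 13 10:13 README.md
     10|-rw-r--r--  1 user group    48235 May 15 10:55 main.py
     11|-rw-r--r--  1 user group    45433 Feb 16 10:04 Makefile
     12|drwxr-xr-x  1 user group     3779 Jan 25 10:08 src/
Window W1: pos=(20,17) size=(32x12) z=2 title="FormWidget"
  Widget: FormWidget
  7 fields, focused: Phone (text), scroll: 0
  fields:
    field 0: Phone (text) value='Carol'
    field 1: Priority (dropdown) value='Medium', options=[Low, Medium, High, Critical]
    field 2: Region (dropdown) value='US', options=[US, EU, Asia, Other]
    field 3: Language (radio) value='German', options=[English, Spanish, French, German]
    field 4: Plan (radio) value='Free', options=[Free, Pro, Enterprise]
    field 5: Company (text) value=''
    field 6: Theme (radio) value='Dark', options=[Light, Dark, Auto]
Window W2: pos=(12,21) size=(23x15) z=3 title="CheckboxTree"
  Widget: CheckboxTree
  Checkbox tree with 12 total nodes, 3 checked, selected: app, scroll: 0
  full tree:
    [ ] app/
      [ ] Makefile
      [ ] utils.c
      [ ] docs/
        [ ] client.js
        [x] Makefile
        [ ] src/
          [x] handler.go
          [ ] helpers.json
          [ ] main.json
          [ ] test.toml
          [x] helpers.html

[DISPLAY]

                                              
                                              
                                              
    ┏━━━━━━━━━━━━━━━━━━━━━━━━━━━━━━┓          
    ┃ FormWidget                   ┃          
    ┠──────────────────────────────┨━━━━━┓    
    ┃> Phone:      [Carol         ]┃     ┃    
━━━━━━━━━━━━━━━━━━┓[Medium       ▼]┃─────┨    
eckboxTree        ┃[US           ▼]┃     ┃    
──────────────────┨( ) English  ( )┃17 Ap┃    
] app/            ┃(●) Free  ( ) Pr┃19 Fe┃    
[ ] Makefile      ┃[              ]┃02 Ap┃    
[ ] utils.c       ┃( ) Light  (●) D┃     ┃    
[-] docs/         ┃                ┃83 Ma┃    
  [ ] client.js   ┃━━━━━━━━━━━━━━━━┛60 Ma┃    
  [x] Makefile    ┃user group    31902 Ma┃    
  [-] src/        ┃user group     9696 Ja┃    
    [x] handler.go┃user group    48235 Ma┃    
    [ ] helpers.js┃user group    45433 Fe┃    


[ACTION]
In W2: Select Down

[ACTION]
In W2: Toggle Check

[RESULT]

                                              
                                              
                                              
    ┏━━━━━━━━━━━━━━━━━━━━━━━━━━━━━━┓          
    ┃ FormWidget                   ┃          
    ┠──────────────────────────────┨━━━━━┓    
    ┃> Phone:      [Carol         ]┃     ┃    
━━━━━━━━━━━━━━━━━━┓[Medium       ▼]┃─────┨    
eckboxTree        ┃[US           ▼]┃     ┃    
──────────────────┨( ) English  ( )┃17 Ap┃    
] app/            ┃(●) Free  ( ) Pr┃19 Fe┃    
[x] Makefile      ┃[              ]┃02 Ap┃    
[ ] utils.c       ┃( ) Light  (●) D┃     ┃    
[-] docs/         ┃                ┃83 Ma┃    
  [ ] client.js   ┃━━━━━━━━━━━━━━━━┛60 Ma┃    
  [x] Makefile    ┃user group    31902 Ma┃    
  [-] src/        ┃user group     9696 Ja┃    
    [x] handler.go┃user group    48235 Ma┃    
    [ ] helpers.js┃user group    45433 Fe┃    


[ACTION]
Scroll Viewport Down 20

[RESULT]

    ┏━━━━━━━━━━━━━━━━━━━━━━━━━━━━━━┓          
    ┃ FormWidget                   ┃          
    ┠──────────────────────────────┨━━━━━┓    
    ┃> Phone:      [Carol         ]┃     ┃    
━━━━━━━━━━━━━━━━━━┓[Medium       ▼]┃─────┨    
eckboxTree        ┃[US           ▼]┃     ┃    
──────────────────┨( ) English  ( )┃17 Ap┃    
] app/            ┃(●) Free  ( ) Pr┃19 Fe┃    
[x] Makefile      ┃[              ]┃02 Ap┃    
[ ] utils.c       ┃( ) Light  (●) D┃     ┃    
[-] docs/         ┃                ┃83 Ma┃    
  [ ] client.js   ┃━━━━━━━━━━━━━━━━┛60 Ma┃    
  [x] Makefile    ┃user group    31902 Ma┃    
  [-] src/        ┃user group     9696 Ja┃    
    [x] handler.go┃user group    48235 Ma┃    
    [ ] helpers.js┃user group    45433 Fe┃    
    [ ] main.json ┃user group     3779 Ja┃    
    [ ] test.toml ┃━━━━━━━━━━━━━━━━━━━━━━┛    
━━━━━━━━━━━━━━━━━━┛                           


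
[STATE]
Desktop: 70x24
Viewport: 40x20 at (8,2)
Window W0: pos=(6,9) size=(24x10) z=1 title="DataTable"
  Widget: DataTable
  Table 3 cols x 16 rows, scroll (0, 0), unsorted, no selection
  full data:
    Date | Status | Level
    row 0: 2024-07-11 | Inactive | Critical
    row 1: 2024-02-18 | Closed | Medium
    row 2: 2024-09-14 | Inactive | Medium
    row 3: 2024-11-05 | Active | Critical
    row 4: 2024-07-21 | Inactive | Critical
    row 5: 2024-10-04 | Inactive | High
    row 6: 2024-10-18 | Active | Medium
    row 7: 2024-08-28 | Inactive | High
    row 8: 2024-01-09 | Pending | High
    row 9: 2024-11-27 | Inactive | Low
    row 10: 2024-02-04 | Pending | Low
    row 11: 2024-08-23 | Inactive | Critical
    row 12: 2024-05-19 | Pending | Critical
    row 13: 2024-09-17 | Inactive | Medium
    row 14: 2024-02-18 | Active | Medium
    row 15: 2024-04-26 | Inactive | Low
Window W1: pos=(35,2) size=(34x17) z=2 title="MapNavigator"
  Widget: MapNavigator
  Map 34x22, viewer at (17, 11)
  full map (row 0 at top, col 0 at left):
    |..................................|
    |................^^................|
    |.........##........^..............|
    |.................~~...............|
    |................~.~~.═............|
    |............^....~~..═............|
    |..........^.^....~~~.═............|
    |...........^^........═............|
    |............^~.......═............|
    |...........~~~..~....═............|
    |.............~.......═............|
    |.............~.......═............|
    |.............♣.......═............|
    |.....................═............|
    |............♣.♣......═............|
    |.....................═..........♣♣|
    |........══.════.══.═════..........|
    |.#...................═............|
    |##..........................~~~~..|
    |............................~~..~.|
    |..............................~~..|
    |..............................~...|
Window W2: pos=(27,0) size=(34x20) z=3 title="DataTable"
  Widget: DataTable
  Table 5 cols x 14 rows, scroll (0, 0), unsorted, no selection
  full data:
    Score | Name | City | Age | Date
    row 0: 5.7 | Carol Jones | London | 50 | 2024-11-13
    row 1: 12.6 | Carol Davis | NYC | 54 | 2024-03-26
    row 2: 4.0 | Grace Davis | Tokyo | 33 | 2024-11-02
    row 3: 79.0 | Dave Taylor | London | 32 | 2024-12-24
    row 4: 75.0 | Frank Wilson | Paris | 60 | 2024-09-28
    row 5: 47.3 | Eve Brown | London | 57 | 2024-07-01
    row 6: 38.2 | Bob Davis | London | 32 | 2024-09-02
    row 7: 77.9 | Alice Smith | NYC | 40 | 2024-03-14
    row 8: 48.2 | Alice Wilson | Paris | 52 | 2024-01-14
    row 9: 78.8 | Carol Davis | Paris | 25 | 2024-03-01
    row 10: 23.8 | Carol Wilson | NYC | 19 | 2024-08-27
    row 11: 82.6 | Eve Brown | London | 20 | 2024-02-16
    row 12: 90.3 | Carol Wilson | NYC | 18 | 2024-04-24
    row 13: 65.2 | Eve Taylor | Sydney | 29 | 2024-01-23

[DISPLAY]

                   ┠────────────────────
                   ┃Score│Name        │C
                   ┃─────┼────────────┼─
                   ┃5.7  │Carol Jones │L
                   ┃12.6 │Carol Davis │N
                   ┃4.0  │Grace Davis │T
                   ┃79.0 │Dave Taylor │L
━━━━━━━━━━━━━━━━━━━┃75.0 │Frank Wilson│P
DataTable          ┃47.3 │Eve Brown   │L
───────────────────┃38.2 │Bob Davis   │L
ate      │Status  │┃77.9 │Alice Smith │N
─────────┼────────┼┃48.2 │Alice Wilson│P
024-07-11│Inactive│┃78.8 │Carol Davis │P
024-02-18│Closed  │┃23.8 │Carol Wilson│N
024-09-14│Inactive│┃82.6 │Eve Brown   │L
024-11-05│Active  │┃90.3 │Carol Wilson│N
━━━━━━━━━━━━━━━━━━━┃65.2 │Eve Taylor  │S
                   ┗━━━━━━━━━━━━━━━━━━━━
                                        
                                        


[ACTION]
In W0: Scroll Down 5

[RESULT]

                   ┠────────────────────
                   ┃Score│Name        │C
                   ┃─────┼────────────┼─
                   ┃5.7  │Carol Jones │L
                   ┃12.6 │Carol Davis │N
                   ┃4.0  │Grace Davis │T
                   ┃79.0 │Dave Taylor │L
━━━━━━━━━━━━━━━━━━━┃75.0 │Frank Wilson│P
DataTable          ┃47.3 │Eve Brown   │L
───────────────────┃38.2 │Bob Davis   │L
ate      │Status  │┃77.9 │Alice Smith │N
─────────┼────────┼┃48.2 │Alice Wilson│P
024-10-04│Inactive│┃78.8 │Carol Davis │P
024-10-18│Active  │┃23.8 │Carol Wilson│N
024-08-28│Inactive│┃82.6 │Eve Brown   │L
024-01-09│Pending │┃90.3 │Carol Wilson│N
━━━━━━━━━━━━━━━━━━━┃65.2 │Eve Taylor  │S
                   ┗━━━━━━━━━━━━━━━━━━━━
                                        
                                        


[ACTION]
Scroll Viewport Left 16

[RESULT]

                           ┠────────────
                           ┃Score│Name  
                           ┃─────┼──────
                           ┃5.7  │Carol 
                           ┃12.6 │Carol 
                           ┃4.0  │Grace 
                           ┃79.0 │Dave T
      ┏━━━━━━━━━━━━━━━━━━━━┃75.0 │Frank 
      ┃ DataTable          ┃47.3 │Eve Br
      ┠────────────────────┃38.2 │Bob Da
      ┃Date      │Status  │┃77.9 │Alice 
      ┃──────────┼────────┼┃48.2 │Alice 
      ┃2024-10-04│Inactive│┃78.8 │Carol 
      ┃2024-10-18│Active  │┃23.8 │Carol 
      ┃2024-08-28│Inactive│┃82.6 │Eve Br
      ┃2024-01-09│Pending │┃90.3 │Carol 
      ┗━━━━━━━━━━━━━━━━━━━━┃65.2 │Eve Ta
                           ┗━━━━━━━━━━━━
                                        
                                        


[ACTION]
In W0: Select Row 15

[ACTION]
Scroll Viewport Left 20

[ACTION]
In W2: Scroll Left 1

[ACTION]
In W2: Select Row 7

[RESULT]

                           ┠────────────
                           ┃Score│Name  
                           ┃─────┼──────
                           ┃5.7  │Carol 
                           ┃12.6 │Carol 
                           ┃4.0  │Grace 
                           ┃79.0 │Dave T
      ┏━━━━━━━━━━━━━━━━━━━━┃75.0 │Frank 
      ┃ DataTable          ┃47.3 │Eve Br
      ┠────────────────────┃38.2 │Bob Da
      ┃Date      │Status  │┃>7.9 │Alice 
      ┃──────────┼────────┼┃48.2 │Alice 
      ┃2024-10-04│Inactive│┃78.8 │Carol 
      ┃2024-10-18│Active  │┃23.8 │Carol 
      ┃2024-08-28│Inactive│┃82.6 │Eve Br
      ┃2024-01-09│Pending │┃90.3 │Carol 
      ┗━━━━━━━━━━━━━━━━━━━━┃65.2 │Eve Ta
                           ┗━━━━━━━━━━━━
                                        
                                        


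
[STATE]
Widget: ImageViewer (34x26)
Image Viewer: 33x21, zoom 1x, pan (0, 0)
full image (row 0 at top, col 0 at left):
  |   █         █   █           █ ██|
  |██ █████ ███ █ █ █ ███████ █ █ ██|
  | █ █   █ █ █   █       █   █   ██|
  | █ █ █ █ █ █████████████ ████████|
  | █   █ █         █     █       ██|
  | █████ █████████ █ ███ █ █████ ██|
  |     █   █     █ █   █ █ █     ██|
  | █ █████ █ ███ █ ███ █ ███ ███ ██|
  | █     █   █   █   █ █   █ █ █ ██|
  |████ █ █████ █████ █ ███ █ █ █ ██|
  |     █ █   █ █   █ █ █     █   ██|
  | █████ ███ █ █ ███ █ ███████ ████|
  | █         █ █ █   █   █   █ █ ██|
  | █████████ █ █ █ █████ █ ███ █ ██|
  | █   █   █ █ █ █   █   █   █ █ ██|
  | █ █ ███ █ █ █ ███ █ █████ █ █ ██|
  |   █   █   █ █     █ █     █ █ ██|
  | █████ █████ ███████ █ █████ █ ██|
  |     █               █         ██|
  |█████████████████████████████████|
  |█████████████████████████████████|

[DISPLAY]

   █         █   █           █ ██ 
██ █████ ███ █ █ █ ███████ █ █ ██ 
 █ █   █ █ █   █       █   █   ██ 
 █ █ █ █ █ █████████████ ████████ 
 █   █ █         █     █       ██ 
 █████ █████████ █ ███ █ █████ ██ 
     █   █     █ █   █ █ █     ██ 
 █ █████ █ ███ █ ███ █ ███ ███ ██ 
 █     █   █   █   █ █   █ █ █ ██ 
████ █ █████ █████ █ ███ █ █ █ ██ 
     █ █   █ █   █ █ █     █   ██ 
 █████ ███ █ █ ███ █ ███████ ████ 
 █         █ █ █   █   █   █ █ ██ 
 █████████ █ █ █ █████ █ ███ █ ██ 
 █   █   █ █ █ █   █   █   █ █ ██ 
 █ █ ███ █ █ █ ███ █ █████ █ █ ██ 
   █   █   █ █     █ █     █ █ ██ 
 █████ █████ ███████ █ █████ █ ██ 
     █               █         ██ 
█████████████████████████████████ 
█████████████████████████████████ 
                                  
                                  
                                  
                                  
                                  


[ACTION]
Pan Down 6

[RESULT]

     █   █     █ █   █ █ █     ██ 
 █ █████ █ ███ █ ███ █ ███ ███ ██ 
 █     █   █   █   █ █   █ █ █ ██ 
████ █ █████ █████ █ ███ █ █ █ ██ 
     █ █   █ █   █ █ █     █   ██ 
 █████ ███ █ █ ███ █ ███████ ████ 
 █         █ █ █   █   █   █ █ ██ 
 █████████ █ █ █ █████ █ ███ █ ██ 
 █   █   █ █ █ █   █   █   █ █ ██ 
 █ █ ███ █ █ █ ███ █ █████ █ █ ██ 
   █   █   █ █     █ █     █ █ ██ 
 █████ █████ ███████ █ █████ █ ██ 
     █               █         ██ 
█████████████████████████████████ 
█████████████████████████████████ 
                                  
                                  
                                  
                                  
                                  
                                  
                                  
                                  
                                  
                                  
                                  


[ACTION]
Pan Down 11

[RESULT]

 █████ █████ ███████ █ █████ █ ██ 
     █               █         ██ 
█████████████████████████████████ 
█████████████████████████████████ 
                                  
                                  
                                  
                                  
                                  
                                  
                                  
                                  
                                  
                                  
                                  
                                  
                                  
                                  
                                  
                                  
                                  
                                  
                                  
                                  
                                  
                                  


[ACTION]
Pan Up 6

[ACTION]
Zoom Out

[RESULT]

 █████ ███ █ █ ███ █ ███████ ████ 
 █         █ █ █   █   █   █ █ ██ 
 █████████ █ █ █ █████ █ ███ █ ██ 
 █   █   █ █ █ █   █   █   █ █ ██ 
 █ █ ███ █ █ █ ███ █ █████ █ █ ██ 
   █   █   █ █     █ █     █ █ ██ 
 █████ █████ ███████ █ █████ █ ██ 
     █               █         ██ 
█████████████████████████████████ 
█████████████████████████████████ 
                                  
                                  
                                  
                                  
                                  
                                  
                                  
                                  
                                  
                                  
                                  
                                  
                                  
                                  
                                  
                                  


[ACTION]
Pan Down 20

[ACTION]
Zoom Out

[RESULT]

                                  
                                  
                                  
                                  
                                  
                                  
                                  
                                  
                                  
                                  
                                  
                                  
                                  
                                  
                                  
                                  
                                  
                                  
                                  
                                  
                                  
                                  
                                  
                                  
                                  
                                  


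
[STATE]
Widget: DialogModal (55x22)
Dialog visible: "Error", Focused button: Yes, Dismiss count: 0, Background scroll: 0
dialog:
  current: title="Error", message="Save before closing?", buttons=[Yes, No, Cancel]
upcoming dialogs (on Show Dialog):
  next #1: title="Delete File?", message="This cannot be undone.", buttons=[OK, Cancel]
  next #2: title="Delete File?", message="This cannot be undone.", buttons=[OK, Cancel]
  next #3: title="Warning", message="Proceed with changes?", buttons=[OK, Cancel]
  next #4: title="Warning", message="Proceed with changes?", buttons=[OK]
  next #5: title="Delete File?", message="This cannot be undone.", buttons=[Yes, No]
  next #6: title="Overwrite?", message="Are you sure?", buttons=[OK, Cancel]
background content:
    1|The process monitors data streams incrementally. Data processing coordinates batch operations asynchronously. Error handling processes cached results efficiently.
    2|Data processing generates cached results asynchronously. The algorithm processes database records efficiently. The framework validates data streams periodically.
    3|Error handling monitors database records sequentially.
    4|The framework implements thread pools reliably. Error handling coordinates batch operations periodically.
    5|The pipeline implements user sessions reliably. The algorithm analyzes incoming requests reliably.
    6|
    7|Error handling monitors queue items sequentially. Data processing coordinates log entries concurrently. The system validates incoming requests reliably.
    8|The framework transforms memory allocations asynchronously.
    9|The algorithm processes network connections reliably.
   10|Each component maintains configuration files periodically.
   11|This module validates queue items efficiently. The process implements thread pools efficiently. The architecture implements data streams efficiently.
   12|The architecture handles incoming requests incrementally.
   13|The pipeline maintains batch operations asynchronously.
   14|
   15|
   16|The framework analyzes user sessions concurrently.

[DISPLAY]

The process monitors data streams incrementally. Data p
Data processing generates cached results asynchronously
Error handling monitors database records sequentially. 
The framework implements thread pools reliably. Error h
The pipeline implements user sessions reliably. The alg
                                                       
Error handling monitors queue items sequentially. Data 
The framework transforms memory allocations asynchronou
The algorithm p┌──────────────────────┐ions reliably.  
Each component │        Error         │files periodical
This module val│ Save before closing? │iently. The proc
The architectur│ [Yes]  No   Cancel   │sts incrementall
The pipeline ma└──────────────────────┘ asynchronously.
                                                       
                                                       
The framework analyzes user sessions concurrently.     
                                                       
                                                       
                                                       
                                                       
                                                       
                                                       


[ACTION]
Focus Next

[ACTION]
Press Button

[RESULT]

The process monitors data streams incrementally. Data p
Data processing generates cached results asynchronously
Error handling monitors database records sequentially. 
The framework implements thread pools reliably. Error h
The pipeline implements user sessions reliably. The alg
                                                       
Error handling monitors queue items sequentially. Data 
The framework transforms memory allocations asynchronou
The algorithm processes network connections reliably.  
Each component maintains configuration files periodical
This module validates queue items efficiently. The proc
The architecture handles incoming requests incrementall
The pipeline maintains batch operations asynchronously.
                                                       
                                                       
The framework analyzes user sessions concurrently.     
                                                       
                                                       
                                                       
                                                       
                                                       
                                                       


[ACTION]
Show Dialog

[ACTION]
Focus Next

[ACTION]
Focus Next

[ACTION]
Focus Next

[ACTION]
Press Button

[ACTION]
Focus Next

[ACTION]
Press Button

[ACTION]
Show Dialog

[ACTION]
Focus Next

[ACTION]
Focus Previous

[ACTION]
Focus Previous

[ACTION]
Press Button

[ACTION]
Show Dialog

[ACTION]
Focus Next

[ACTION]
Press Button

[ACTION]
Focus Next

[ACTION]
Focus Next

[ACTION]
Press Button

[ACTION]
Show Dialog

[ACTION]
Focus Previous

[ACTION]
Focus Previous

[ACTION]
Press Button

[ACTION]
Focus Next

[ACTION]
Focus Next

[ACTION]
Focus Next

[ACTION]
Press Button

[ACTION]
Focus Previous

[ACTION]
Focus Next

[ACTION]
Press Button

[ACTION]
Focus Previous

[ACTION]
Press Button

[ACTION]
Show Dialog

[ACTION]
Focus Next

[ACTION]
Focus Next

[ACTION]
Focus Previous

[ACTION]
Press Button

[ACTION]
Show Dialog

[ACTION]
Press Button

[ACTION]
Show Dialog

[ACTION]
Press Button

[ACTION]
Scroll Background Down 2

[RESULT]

Error handling monitors database records sequentially. 
The framework implements thread pools reliably. Error h
The pipeline implements user sessions reliably. The alg
                                                       
Error handling monitors queue items sequentially. Data 
The framework transforms memory allocations asynchronou
The algorithm processes network connections reliably.  
Each component maintains configuration files periodical
This module validates queue items efficiently. The proc
The architecture handles incoming requests incrementall
The pipeline maintains batch operations asynchronously.
                                                       
                                                       
The framework analyzes user sessions concurrently.     
                                                       
                                                       
                                                       
                                                       
                                                       
                                                       
                                                       
                                                       


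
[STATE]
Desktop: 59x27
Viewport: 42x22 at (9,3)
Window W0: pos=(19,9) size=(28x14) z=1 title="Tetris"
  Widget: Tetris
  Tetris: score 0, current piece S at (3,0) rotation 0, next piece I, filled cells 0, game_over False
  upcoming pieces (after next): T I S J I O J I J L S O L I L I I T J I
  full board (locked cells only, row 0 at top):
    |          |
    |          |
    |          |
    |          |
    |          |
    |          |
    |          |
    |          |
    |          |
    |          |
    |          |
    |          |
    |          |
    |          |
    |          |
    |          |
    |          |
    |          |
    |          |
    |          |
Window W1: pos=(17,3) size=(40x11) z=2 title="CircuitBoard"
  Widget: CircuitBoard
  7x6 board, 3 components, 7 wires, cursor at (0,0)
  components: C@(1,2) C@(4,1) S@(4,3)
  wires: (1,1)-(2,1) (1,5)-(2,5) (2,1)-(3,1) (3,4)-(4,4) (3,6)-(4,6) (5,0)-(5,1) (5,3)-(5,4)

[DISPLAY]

        ┏━━━━━━━━━━━━━━━━━━━━━━━━━━━━━━━━━
        ┃ CircuitBoard                    
        ┠─────────────────────────────────
        ┃   0 1 2 3 4 5 6                 
        ┃0  [.]                           
        ┃                                 
        ┃1       ·   C           ·        
        ┃        │               │        
        ┃2       ·               ·        
        ┃        │                        
        ┗━━━━━━━━━━━━━━━━━━━━━━━━━━━━━━━━━
          ┃          │               ┃    
          ┃          │               ┃    
          ┃          │               ┃    
          ┃          │               ┃    
          ┃          │Score:         ┃    
          ┃          │0              ┃    
          ┃          │               ┃    
          ┃          │               ┃    
          ┗━━━━━━━━━━━━━━━━━━━━━━━━━━┛    
                                          
                                          


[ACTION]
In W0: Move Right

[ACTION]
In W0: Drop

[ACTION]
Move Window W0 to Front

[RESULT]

        ┏━━━━━━━━━━━━━━━━━━━━━━━━━━━━━━━━━
        ┃ CircuitBoard                    
        ┠─────────────────────────────────
        ┃   0 1 2 3 4 5 6                 
        ┃0  [.]                           
        ┃                                 
        ┃1┏━━━━━━━━━━━━━━━━━━━━━━━━━━┓    
        ┃ ┃ Tetris                   ┃    
        ┃2┠──────────────────────────┨    
        ┃ ┃          │Next:          ┃    
        ┗━┃          │████           ┃━━━━
          ┃          │               ┃    
          ┃          │               ┃    
          ┃          │               ┃    
          ┃          │               ┃    
          ┃          │Score:         ┃    
          ┃          │0              ┃    
          ┃          │               ┃    
          ┃          │               ┃    
          ┗━━━━━━━━━━━━━━━━━━━━━━━━━━┛    
                                          
                                          


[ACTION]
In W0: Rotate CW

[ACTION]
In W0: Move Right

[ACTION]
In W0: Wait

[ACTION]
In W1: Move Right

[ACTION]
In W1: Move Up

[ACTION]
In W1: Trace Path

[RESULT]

        ┏━━━━━━━━━━━━━━━━━━━━━━━━━━━━━━━━━
        ┃ CircuitBoard                    
        ┠─────────────────────────────────
        ┃   0 1 2 3 4 5 6                 
        ┃0      [.]                       
        ┃                                 
        ┃1┏━━━━━━━━━━━━━━━━━━━━━━━━━━┓    
        ┃ ┃ Tetris                   ┃    
        ┃2┠──────────────────────────┨    
        ┃ ┃          │Next:          ┃    
        ┗━┃          │████           ┃━━━━
          ┃          │               ┃    
          ┃          │               ┃    
          ┃          │               ┃    
          ┃          │               ┃    
          ┃          │Score:         ┃    
          ┃          │0              ┃    
          ┃          │               ┃    
          ┃          │               ┃    
          ┗━━━━━━━━━━━━━━━━━━━━━━━━━━┛    
                                          
                                          


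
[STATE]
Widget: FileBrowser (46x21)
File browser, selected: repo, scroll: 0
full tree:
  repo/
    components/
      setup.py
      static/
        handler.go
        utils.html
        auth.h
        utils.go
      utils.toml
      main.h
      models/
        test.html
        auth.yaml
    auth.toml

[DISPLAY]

> [-] repo/                                   
    [+] components/                           
    auth.toml                                 
                                              
                                              
                                              
                                              
                                              
                                              
                                              
                                              
                                              
                                              
                                              
                                              
                                              
                                              
                                              
                                              
                                              
                                              


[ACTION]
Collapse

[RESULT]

> [+] repo/                                   
                                              
                                              
                                              
                                              
                                              
                                              
                                              
                                              
                                              
                                              
                                              
                                              
                                              
                                              
                                              
                                              
                                              
                                              
                                              
                                              


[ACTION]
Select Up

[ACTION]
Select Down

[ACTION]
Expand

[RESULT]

> [-] repo/                                   
    [+] components/                           
    auth.toml                                 
                                              
                                              
                                              
                                              
                                              
                                              
                                              
                                              
                                              
                                              
                                              
                                              
                                              
                                              
                                              
                                              
                                              
                                              


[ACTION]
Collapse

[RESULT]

> [+] repo/                                   
                                              
                                              
                                              
                                              
                                              
                                              
                                              
                                              
                                              
                                              
                                              
                                              
                                              
                                              
                                              
                                              
                                              
                                              
                                              
                                              


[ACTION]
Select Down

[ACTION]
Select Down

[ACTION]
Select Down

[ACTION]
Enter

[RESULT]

> [-] repo/                                   
    [+] components/                           
    auth.toml                                 
                                              
                                              
                                              
                                              
                                              
                                              
                                              
                                              
                                              
                                              
                                              
                                              
                                              
                                              
                                              
                                              
                                              
                                              
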